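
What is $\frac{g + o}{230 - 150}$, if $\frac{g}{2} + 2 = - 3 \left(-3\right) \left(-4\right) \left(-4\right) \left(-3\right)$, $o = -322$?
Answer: $- \frac{119}{8} \approx -14.875$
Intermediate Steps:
$g = -868$ ($g = -4 + 2 \left(- 3 \left(-3\right) \left(-4\right) \left(-4\right) \left(-3\right)\right) = -4 + 2 \left(- 3 \cdot 12 \left(-4\right) \left(-3\right)\right) = -4 + 2 \left(- 3 \left(\left(-48\right) \left(-3\right)\right)\right) = -4 + 2 \left(\left(-3\right) 144\right) = -4 + 2 \left(-432\right) = -4 - 864 = -868$)
$\frac{g + o}{230 - 150} = \frac{-868 - 322}{230 - 150} = - \frac{1190}{80} = \left(-1190\right) \frac{1}{80} = - \frac{119}{8}$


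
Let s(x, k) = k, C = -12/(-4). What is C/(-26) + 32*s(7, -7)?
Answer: -5827/26 ≈ -224.12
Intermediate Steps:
C = 3 (C = -12*(-¼) = 3)
C/(-26) + 32*s(7, -7) = 3/(-26) + 32*(-7) = 3*(-1/26) - 224 = -3/26 - 224 = -5827/26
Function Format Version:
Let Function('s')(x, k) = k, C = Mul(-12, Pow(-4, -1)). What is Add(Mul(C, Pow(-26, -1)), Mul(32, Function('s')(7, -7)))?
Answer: Rational(-5827, 26) ≈ -224.12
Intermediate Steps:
C = 3 (C = Mul(-12, Rational(-1, 4)) = 3)
Add(Mul(C, Pow(-26, -1)), Mul(32, Function('s')(7, -7))) = Add(Mul(3, Pow(-26, -1)), Mul(32, -7)) = Add(Mul(3, Rational(-1, 26)), -224) = Add(Rational(-3, 26), -224) = Rational(-5827, 26)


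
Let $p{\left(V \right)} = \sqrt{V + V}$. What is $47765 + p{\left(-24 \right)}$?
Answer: $47765 + 4 i \sqrt{3} \approx 47765.0 + 6.9282 i$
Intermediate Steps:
$p{\left(V \right)} = \sqrt{2} \sqrt{V}$ ($p{\left(V \right)} = \sqrt{2 V} = \sqrt{2} \sqrt{V}$)
$47765 + p{\left(-24 \right)} = 47765 + \sqrt{2} \sqrt{-24} = 47765 + \sqrt{2} \cdot 2 i \sqrt{6} = 47765 + 4 i \sqrt{3}$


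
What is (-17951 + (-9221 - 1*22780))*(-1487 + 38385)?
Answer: -1843128896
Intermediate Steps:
(-17951 + (-9221 - 1*22780))*(-1487 + 38385) = (-17951 + (-9221 - 22780))*36898 = (-17951 - 32001)*36898 = -49952*36898 = -1843128896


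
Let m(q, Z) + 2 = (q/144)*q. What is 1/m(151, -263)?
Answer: 144/22513 ≈ 0.0063963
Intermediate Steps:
m(q, Z) = -2 + q**2/144 (m(q, Z) = -2 + (q/144)*q = -2 + q**2/144)
1/m(151, -263) = 1/(-2 + (1/144)*151**2) = 1/(-2 + (1/144)*22801) = 1/(-2 + 22801/144) = 1/(22513/144) = 144/22513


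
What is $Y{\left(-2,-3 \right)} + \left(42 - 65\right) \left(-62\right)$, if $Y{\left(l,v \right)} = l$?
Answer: $1424$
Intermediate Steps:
$Y{\left(-2,-3 \right)} + \left(42 - 65\right) \left(-62\right) = -2 + \left(42 - 65\right) \left(-62\right) = -2 - -1426 = -2 + 1426 = 1424$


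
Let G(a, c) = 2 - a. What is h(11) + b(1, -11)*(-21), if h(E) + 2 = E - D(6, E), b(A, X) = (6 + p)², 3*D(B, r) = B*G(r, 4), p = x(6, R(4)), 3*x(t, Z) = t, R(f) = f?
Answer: -1317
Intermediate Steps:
x(t, Z) = t/3
p = 2 (p = (⅓)*6 = 2)
D(B, r) = B*(2 - r)/3 (D(B, r) = (B*(2 - r))/3 = B*(2 - r)/3)
b(A, X) = 64 (b(A, X) = (6 + 2)² = 8² = 64)
h(E) = -6 + 3*E (h(E) = -2 + (E - 6*(2 - E)/3) = -2 + (E - (4 - 2*E)) = -2 + (E + (-4 + 2*E)) = -2 + (-4 + 3*E) = -6 + 3*E)
h(11) + b(1, -11)*(-21) = (-6 + 3*11) + 64*(-21) = (-6 + 33) - 1344 = 27 - 1344 = -1317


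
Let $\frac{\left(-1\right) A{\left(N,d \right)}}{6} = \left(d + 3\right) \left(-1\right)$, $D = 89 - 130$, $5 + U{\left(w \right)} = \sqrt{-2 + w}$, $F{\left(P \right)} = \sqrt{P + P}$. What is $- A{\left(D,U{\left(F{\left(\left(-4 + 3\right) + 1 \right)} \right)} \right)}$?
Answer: $12 - 6 i \sqrt{2} \approx 12.0 - 8.4853 i$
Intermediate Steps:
$F{\left(P \right)} = \sqrt{2} \sqrt{P}$ ($F{\left(P \right)} = \sqrt{2 P} = \sqrt{2} \sqrt{P}$)
$U{\left(w \right)} = -5 + \sqrt{-2 + w}$
$D = -41$
$A{\left(N,d \right)} = 18 + 6 d$ ($A{\left(N,d \right)} = - 6 \left(d + 3\right) \left(-1\right) = - 6 \left(3 + d\right) \left(-1\right) = - 6 \left(-3 - d\right) = 18 + 6 d$)
$- A{\left(D,U{\left(F{\left(\left(-4 + 3\right) + 1 \right)} \right)} \right)} = - (18 + 6 \left(-5 + \sqrt{-2 + \sqrt{2} \sqrt{\left(-4 + 3\right) + 1}}\right)) = - (18 + 6 \left(-5 + \sqrt{-2 + \sqrt{2} \sqrt{-1 + 1}}\right)) = - (18 + 6 \left(-5 + \sqrt{-2 + \sqrt{2} \sqrt{0}}\right)) = - (18 + 6 \left(-5 + \sqrt{-2 + \sqrt{2} \cdot 0}\right)) = - (18 + 6 \left(-5 + \sqrt{-2 + 0}\right)) = - (18 + 6 \left(-5 + \sqrt{-2}\right)) = - (18 + 6 \left(-5 + i \sqrt{2}\right)) = - (18 - \left(30 - 6 i \sqrt{2}\right)) = - (-12 + 6 i \sqrt{2}) = 12 - 6 i \sqrt{2}$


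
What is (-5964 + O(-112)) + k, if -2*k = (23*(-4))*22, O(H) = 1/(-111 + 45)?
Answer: -326833/66 ≈ -4952.0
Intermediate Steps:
O(H) = -1/66 (O(H) = 1/(-66) = -1/66)
k = 1012 (k = -23*(-4)*22/2 = -(-46)*22 = -½*(-2024) = 1012)
(-5964 + O(-112)) + k = (-5964 - 1/66) + 1012 = -393625/66 + 1012 = -326833/66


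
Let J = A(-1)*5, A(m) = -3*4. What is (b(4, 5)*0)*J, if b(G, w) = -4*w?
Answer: 0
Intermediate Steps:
A(m) = -12
J = -60 (J = -12*5 = -60)
(b(4, 5)*0)*J = (-4*5*0)*(-60) = -20*0*(-60) = 0*(-60) = 0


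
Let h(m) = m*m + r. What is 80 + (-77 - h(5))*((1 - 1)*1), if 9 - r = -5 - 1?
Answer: 80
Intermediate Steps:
r = 15 (r = 9 - (-5 - 1) = 9 - 1*(-6) = 9 + 6 = 15)
h(m) = 15 + m² (h(m) = m*m + 15 = m² + 15 = 15 + m²)
80 + (-77 - h(5))*((1 - 1)*1) = 80 + (-77 - (15 + 5²))*((1 - 1)*1) = 80 + (-77 - (15 + 25))*(0*1) = 80 + (-77 - 1*40)*0 = 80 + (-77 - 40)*0 = 80 - 117*0 = 80 + 0 = 80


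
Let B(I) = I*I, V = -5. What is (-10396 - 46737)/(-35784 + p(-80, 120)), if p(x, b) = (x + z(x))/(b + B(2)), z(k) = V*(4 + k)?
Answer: 1771123/1109229 ≈ 1.5967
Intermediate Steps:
B(I) = I**2
z(k) = -20 - 5*k (z(k) = -5*(4 + k) = -20 - 5*k)
p(x, b) = (-20 - 4*x)/(4 + b) (p(x, b) = (x + (-20 - 5*x))/(b + 2**2) = (-20 - 4*x)/(b + 4) = (-20 - 4*x)/(4 + b))
(-10396 - 46737)/(-35784 + p(-80, 120)) = (-10396 - 46737)/(-35784 + 4*(-5 - 1*(-80))/(4 + 120)) = -57133/(-35784 + 4*(-5 + 80)/124) = -57133/(-35784 + 4*(1/124)*75) = -57133/(-35784 + 75/31) = -57133/(-1109229/31) = -57133*(-31/1109229) = 1771123/1109229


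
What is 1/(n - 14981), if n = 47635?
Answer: 1/32654 ≈ 3.0624e-5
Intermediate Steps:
1/(n - 14981) = 1/(47635 - 14981) = 1/32654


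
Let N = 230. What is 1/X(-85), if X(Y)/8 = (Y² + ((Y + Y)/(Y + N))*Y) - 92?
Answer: 29/1677976 ≈ 1.7283e-5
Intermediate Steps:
X(Y) = -736 + 8*Y² + 16*Y²/(230 + Y) (X(Y) = 8*((Y² + ((Y + Y)/(Y + 230))*Y) - 92) = 8*((Y² + ((2*Y)/(230 + Y))*Y) - 92) = 8*((Y² + (2*Y/(230 + Y))*Y) - 92) = 8*((Y² + 2*Y²/(230 + Y)) - 92) = 8*(-92 + Y² + 2*Y²/(230 + Y)) = -736 + 8*Y² + 16*Y²/(230 + Y))
1/X(-85) = 1/(8*(-21160 + (-85)³ - 92*(-85) + 232*(-85)²)/(230 - 85)) = 1/(8*(-21160 - 614125 + 7820 + 232*7225)/145) = 1/(8*(1/145)*(-21160 - 614125 + 7820 + 1676200)) = 1/(8*(1/145)*1048735) = 1/(1677976/29) = 29/1677976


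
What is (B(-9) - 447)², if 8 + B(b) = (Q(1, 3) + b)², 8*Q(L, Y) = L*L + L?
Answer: 36663025/256 ≈ 1.4322e+5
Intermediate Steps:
Q(L, Y) = L/8 + L²/8 (Q(L, Y) = (L*L + L)/8 = (L² + L)/8 = (L + L²)/8 = L/8 + L²/8)
B(b) = -8 + (¼ + b)² (B(b) = -8 + ((⅛)*1*(1 + 1) + b)² = -8 + ((⅛)*1*2 + b)² = -8 + (¼ + b)²)
(B(-9) - 447)² = ((-8 + (1 + 4*(-9))²/16) - 447)² = ((-8 + (1 - 36)²/16) - 447)² = ((-8 + (1/16)*(-35)²) - 447)² = ((-8 + (1/16)*1225) - 447)² = ((-8 + 1225/16) - 447)² = (1097/16 - 447)² = (-6055/16)² = 36663025/256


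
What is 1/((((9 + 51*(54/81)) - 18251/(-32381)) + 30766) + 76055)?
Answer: 32381/3460381435 ≈ 9.3576e-6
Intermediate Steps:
1/((((9 + 51*(54/81)) - 18251/(-32381)) + 30766) + 76055) = 1/((((9 + 51*(54*(1/81))) - 18251*(-1/32381)) + 30766) + 76055) = 1/((((9 + 51*(⅔)) + 18251/32381) + 30766) + 76055) = 1/((((9 + 34) + 18251/32381) + 30766) + 76055) = 1/(((43 + 18251/32381) + 30766) + 76055) = 1/((1410634/32381 + 30766) + 76055) = 1/(997644480/32381 + 76055) = 1/(3460381435/32381) = 32381/3460381435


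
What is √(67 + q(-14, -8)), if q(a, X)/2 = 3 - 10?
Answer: √53 ≈ 7.2801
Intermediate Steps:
q(a, X) = -14 (q(a, X) = 2*(3 - 10) = 2*(-7) = -14)
√(67 + q(-14, -8)) = √(67 - 14) = √53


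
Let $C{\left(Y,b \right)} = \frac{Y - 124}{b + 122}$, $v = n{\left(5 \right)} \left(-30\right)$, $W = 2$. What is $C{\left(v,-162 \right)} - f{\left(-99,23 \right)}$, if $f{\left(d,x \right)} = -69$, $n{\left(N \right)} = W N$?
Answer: $\frac{398}{5} \approx 79.6$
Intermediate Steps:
$n{\left(N \right)} = 2 N$
$v = -300$ ($v = 2 \cdot 5 \left(-30\right) = 10 \left(-30\right) = -300$)
$C{\left(Y,b \right)} = \frac{-124 + Y}{122 + b}$
$C{\left(v,-162 \right)} - f{\left(-99,23 \right)} = \frac{-124 - 300}{122 - 162} - -69 = \frac{1}{-40} \left(-424\right) + 69 = \left(- \frac{1}{40}\right) \left(-424\right) + 69 = \frac{53}{5} + 69 = \frac{398}{5}$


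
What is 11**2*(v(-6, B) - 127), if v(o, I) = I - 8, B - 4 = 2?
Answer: -15609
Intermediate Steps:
B = 6 (B = 4 + 2 = 6)
v(o, I) = -8 + I
11**2*(v(-6, B) - 127) = 11**2*((-8 + 6) - 127) = 121*(-2 - 127) = 121*(-129) = -15609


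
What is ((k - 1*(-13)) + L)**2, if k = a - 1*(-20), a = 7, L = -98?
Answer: 3364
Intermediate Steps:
k = 27 (k = 7 - 1*(-20) = 7 + 20 = 27)
((k - 1*(-13)) + L)**2 = ((27 - 1*(-13)) - 98)**2 = ((27 + 13) - 98)**2 = (40 - 98)**2 = (-58)**2 = 3364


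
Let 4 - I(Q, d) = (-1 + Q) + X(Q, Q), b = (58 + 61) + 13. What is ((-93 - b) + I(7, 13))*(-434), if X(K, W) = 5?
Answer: 100688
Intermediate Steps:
b = 132 (b = 119 + 13 = 132)
I(Q, d) = -Q (I(Q, d) = 4 - ((-1 + Q) + 5) = 4 - (4 + Q) = 4 + (-4 - Q) = -Q)
((-93 - b) + I(7, 13))*(-434) = ((-93 - 1*132) - 1*7)*(-434) = ((-93 - 132) - 7)*(-434) = (-225 - 7)*(-434) = -232*(-434) = 100688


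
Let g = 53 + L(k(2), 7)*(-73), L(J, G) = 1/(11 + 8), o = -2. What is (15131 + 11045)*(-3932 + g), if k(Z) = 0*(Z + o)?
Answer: -1931108224/19 ≈ -1.0164e+8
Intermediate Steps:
k(Z) = 0 (k(Z) = 0*(Z - 2) = 0*(-2 + Z) = 0)
L(J, G) = 1/19
g = 934/19 (g = 53 + (1/19)*(-73) = 53 - 73/19 = 934/19 ≈ 49.158)
(15131 + 11045)*(-3932 + g) = (15131 + 11045)*(-3932 + 934/19) = 26176*(-73774/19) = -1931108224/19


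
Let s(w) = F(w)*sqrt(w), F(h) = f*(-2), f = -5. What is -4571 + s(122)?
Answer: -4571 + 10*sqrt(122) ≈ -4460.5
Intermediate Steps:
F(h) = 10 (F(h) = -5*(-2) = 10)
s(w) = 10*sqrt(w)
-4571 + s(122) = -4571 + 10*sqrt(122)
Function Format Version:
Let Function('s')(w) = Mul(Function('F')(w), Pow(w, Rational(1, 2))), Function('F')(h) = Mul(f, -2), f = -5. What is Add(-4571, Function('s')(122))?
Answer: Add(-4571, Mul(10, Pow(122, Rational(1, 2)))) ≈ -4460.5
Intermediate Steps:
Function('F')(h) = 10 (Function('F')(h) = Mul(-5, -2) = 10)
Function('s')(w) = Mul(10, Pow(w, Rational(1, 2)))
Add(-4571, Function('s')(122)) = Add(-4571, Mul(10, Pow(122, Rational(1, 2))))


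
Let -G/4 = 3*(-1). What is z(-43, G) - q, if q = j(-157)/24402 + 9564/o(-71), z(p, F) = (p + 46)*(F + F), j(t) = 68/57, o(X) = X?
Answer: 10206524518/49377447 ≈ 206.70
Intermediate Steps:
G = 12 (G = -12*(-1) = -4*(-3) = 12)
j(t) = 68/57 (j(t) = 68*(1/57) = 68/57)
z(p, F) = 2*F*(46 + p) (z(p, F) = (46 + p)*(2*F) = 2*F*(46 + p))
q = -6651348334/49377447 (q = (68/57)/24402 + 9564/(-71) = (68/57)*(1/24402) + 9564*(-1/71) = 34/695457 - 9564/71 = -6651348334/49377447 ≈ -134.70)
z(-43, G) - q = 2*12*(46 - 43) - 1*(-6651348334/49377447) = 2*12*3 + 6651348334/49377447 = 72 + 6651348334/49377447 = 10206524518/49377447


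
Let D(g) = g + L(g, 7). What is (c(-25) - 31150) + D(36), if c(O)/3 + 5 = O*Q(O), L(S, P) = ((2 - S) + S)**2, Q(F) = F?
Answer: -29250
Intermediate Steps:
L(S, P) = 4 (L(S, P) = 2**2 = 4)
c(O) = -15 + 3*O**2 (c(O) = -15 + 3*(O*O) = -15 + 3*O**2)
D(g) = 4 + g (D(g) = g + 4 = 4 + g)
(c(-25) - 31150) + D(36) = ((-15 + 3*(-25)**2) - 31150) + (4 + 36) = ((-15 + 3*625) - 31150) + 40 = ((-15 + 1875) - 31150) + 40 = (1860 - 31150) + 40 = -29290 + 40 = -29250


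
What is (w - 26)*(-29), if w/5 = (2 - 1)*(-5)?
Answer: 1479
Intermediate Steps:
w = -25 (w = 5*((2 - 1)*(-5)) = 5*(1*(-5)) = 5*(-5) = -25)
(w - 26)*(-29) = (-25 - 26)*(-29) = -51*(-29) = 1479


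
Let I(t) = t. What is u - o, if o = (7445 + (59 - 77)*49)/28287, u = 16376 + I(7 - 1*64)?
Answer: 461608990/28287 ≈ 16319.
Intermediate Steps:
u = 16319 (u = 16376 + (7 - 1*64) = 16376 + (7 - 64) = 16376 - 57 = 16319)
o = 6563/28287 (o = (7445 - 18*49)*(1/28287) = (7445 - 882)*(1/28287) = 6563*(1/28287) = 6563/28287 ≈ 0.23201)
u - o = 16319 - 1*6563/28287 = 16319 - 6563/28287 = 461608990/28287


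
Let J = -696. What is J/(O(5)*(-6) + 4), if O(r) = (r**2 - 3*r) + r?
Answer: 348/43 ≈ 8.0930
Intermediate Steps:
O(r) = r**2 - 2*r
J/(O(5)*(-6) + 4) = -696/((5*(-2 + 5))*(-6) + 4) = -696/((5*3)*(-6) + 4) = -696/(15*(-6) + 4) = -696/(-90 + 4) = -696/(-86) = -696*(-1/86) = 348/43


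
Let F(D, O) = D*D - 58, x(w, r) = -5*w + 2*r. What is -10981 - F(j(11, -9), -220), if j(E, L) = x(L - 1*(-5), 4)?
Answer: -11707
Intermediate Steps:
j(E, L) = -17 - 5*L (j(E, L) = -5*(L - 1*(-5)) + 2*4 = -5*(L + 5) + 8 = -5*(5 + L) + 8 = (-25 - 5*L) + 8 = -17 - 5*L)
F(D, O) = -58 + D² (F(D, O) = D² - 58 = -58 + D²)
-10981 - F(j(11, -9), -220) = -10981 - (-58 + (-17 - 5*(-9))²) = -10981 - (-58 + (-17 + 45)²) = -10981 - (-58 + 28²) = -10981 - (-58 + 784) = -10981 - 1*726 = -10981 - 726 = -11707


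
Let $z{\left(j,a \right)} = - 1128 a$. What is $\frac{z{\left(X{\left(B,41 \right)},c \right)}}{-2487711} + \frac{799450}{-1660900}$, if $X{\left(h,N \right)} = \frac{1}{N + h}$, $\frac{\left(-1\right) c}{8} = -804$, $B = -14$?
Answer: $\frac{67076803783}{27545594666} \approx 2.4351$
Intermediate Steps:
$c = 6432$ ($c = \left(-8\right) \left(-804\right) = 6432$)
$\frac{z{\left(X{\left(B,41 \right)},c \right)}}{-2487711} + \frac{799450}{-1660900} = \frac{\left(-1128\right) 6432}{-2487711} + \frac{799450}{-1660900} = \left(-7255296\right) \left(- \frac{1}{2487711}\right) + 799450 \left(- \frac{1}{1660900}\right) = \frac{2418432}{829237} - \frac{15989}{33218} = \frac{67076803783}{27545594666}$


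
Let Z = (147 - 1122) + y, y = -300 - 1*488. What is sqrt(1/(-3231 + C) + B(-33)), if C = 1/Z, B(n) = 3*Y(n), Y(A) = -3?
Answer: I*sqrt(292035829188446)/5696254 ≈ 3.0001*I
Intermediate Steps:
y = -788 (y = -300 - 488 = -788)
Z = -1763 (Z = (147 - 1122) - 788 = -975 - 788 = -1763)
B(n) = -9 (B(n) = 3*(-3) = -9)
C = -1/1763 (C = 1/(-1763) = -1/1763 ≈ -0.00056721)
sqrt(1/(-3231 + C) + B(-33)) = sqrt(1/(-3231 - 1/1763) - 9) = sqrt(1/(-5696254/1763) - 9) = sqrt(-1763/5696254 - 9) = sqrt(-51268049/5696254) = I*sqrt(292035829188446)/5696254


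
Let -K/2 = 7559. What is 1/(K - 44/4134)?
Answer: -2067/31248928 ≈ -6.6146e-5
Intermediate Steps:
K = -15118 (K = -2*7559 = -15118)
1/(K - 44/4134) = 1/(-15118 - 44/4134) = 1/(-15118 - 44*1/4134) = 1/(-15118 - 22/2067) = 1/(-31248928/2067) = -2067/31248928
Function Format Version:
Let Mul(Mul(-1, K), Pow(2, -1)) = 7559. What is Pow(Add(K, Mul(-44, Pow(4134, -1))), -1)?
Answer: Rational(-2067, 31248928) ≈ -6.6146e-5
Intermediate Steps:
K = -15118 (K = Mul(-2, 7559) = -15118)
Pow(Add(K, Mul(-44, Pow(4134, -1))), -1) = Pow(Add(-15118, Mul(-44, Pow(4134, -1))), -1) = Pow(Add(-15118, Mul(-44, Rational(1, 4134))), -1) = Pow(Add(-15118, Rational(-22, 2067)), -1) = Pow(Rational(-31248928, 2067), -1) = Rational(-2067, 31248928)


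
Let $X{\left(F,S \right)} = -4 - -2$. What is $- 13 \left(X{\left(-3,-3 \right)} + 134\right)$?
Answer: $-1716$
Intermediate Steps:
$X{\left(F,S \right)} = -2$ ($X{\left(F,S \right)} = -4 + 2 = -2$)
$- 13 \left(X{\left(-3,-3 \right)} + 134\right) = - 13 \left(-2 + 134\right) = \left(-13\right) 132 = -1716$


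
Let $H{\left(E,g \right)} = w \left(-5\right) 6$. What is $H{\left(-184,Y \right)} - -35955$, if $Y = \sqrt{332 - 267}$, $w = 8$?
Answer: $35715$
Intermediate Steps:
$Y = \sqrt{65} \approx 8.0623$
$H{\left(E,g \right)} = -240$ ($H{\left(E,g \right)} = 8 \left(-5\right) 6 = \left(-40\right) 6 = -240$)
$H{\left(-184,Y \right)} - -35955 = -240 - -35955 = -240 + 35955 = 35715$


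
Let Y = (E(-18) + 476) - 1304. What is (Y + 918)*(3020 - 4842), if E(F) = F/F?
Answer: -165802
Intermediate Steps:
E(F) = 1
Y = -827 (Y = (1 + 476) - 1304 = 477 - 1304 = -827)
(Y + 918)*(3020 - 4842) = (-827 + 918)*(3020 - 4842) = 91*(-1822) = -165802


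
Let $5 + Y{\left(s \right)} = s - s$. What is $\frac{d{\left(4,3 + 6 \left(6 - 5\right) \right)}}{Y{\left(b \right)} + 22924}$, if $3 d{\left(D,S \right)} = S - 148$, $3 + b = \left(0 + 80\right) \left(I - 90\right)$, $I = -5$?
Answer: $- \frac{139}{68757} \approx -0.0020216$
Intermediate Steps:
$b = -7603$ ($b = -3 + \left(0 + 80\right) \left(-5 - 90\right) = -3 + 80 \left(-95\right) = -3 - 7600 = -7603$)
$d{\left(D,S \right)} = - \frac{148}{3} + \frac{S}{3}$ ($d{\left(D,S \right)} = \frac{S - 148}{3} = \frac{-148 + S}{3} = - \frac{148}{3} + \frac{S}{3}$)
$Y{\left(s \right)} = -5$ ($Y{\left(s \right)} = -5 + \left(s - s\right) = -5 + 0 = -5$)
$\frac{d{\left(4,3 + 6 \left(6 - 5\right) \right)}}{Y{\left(b \right)} + 22924} = \frac{- \frac{148}{3} + \frac{3 + 6 \left(6 - 5\right)}{3}}{-5 + 22924} = \frac{- \frac{148}{3} + \frac{3 + 6 \cdot 1}{3}}{22919} = \left(- \frac{148}{3} + \frac{3 + 6}{3}\right) \frac{1}{22919} = \left(- \frac{148}{3} + \frac{1}{3} \cdot 9\right) \frac{1}{22919} = \left(- \frac{148}{3} + 3\right) \frac{1}{22919} = \left(- \frac{139}{3}\right) \frac{1}{22919} = - \frac{139}{68757}$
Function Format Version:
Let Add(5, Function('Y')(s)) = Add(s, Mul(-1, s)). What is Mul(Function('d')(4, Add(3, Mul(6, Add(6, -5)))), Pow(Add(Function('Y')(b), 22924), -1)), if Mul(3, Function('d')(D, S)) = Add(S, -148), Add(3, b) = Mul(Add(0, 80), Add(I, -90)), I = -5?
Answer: Rational(-139, 68757) ≈ -0.0020216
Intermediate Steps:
b = -7603 (b = Add(-3, Mul(Add(0, 80), Add(-5, -90))) = Add(-3, Mul(80, -95)) = Add(-3, -7600) = -7603)
Function('d')(D, S) = Add(Rational(-148, 3), Mul(Rational(1, 3), S)) (Function('d')(D, S) = Mul(Rational(1, 3), Add(S, -148)) = Mul(Rational(1, 3), Add(-148, S)) = Add(Rational(-148, 3), Mul(Rational(1, 3), S)))
Function('Y')(s) = -5 (Function('Y')(s) = Add(-5, Add(s, Mul(-1, s))) = Add(-5, 0) = -5)
Mul(Function('d')(4, Add(3, Mul(6, Add(6, -5)))), Pow(Add(Function('Y')(b), 22924), -1)) = Mul(Add(Rational(-148, 3), Mul(Rational(1, 3), Add(3, Mul(6, Add(6, -5))))), Pow(Add(-5, 22924), -1)) = Mul(Add(Rational(-148, 3), Mul(Rational(1, 3), Add(3, Mul(6, 1)))), Pow(22919, -1)) = Mul(Add(Rational(-148, 3), Mul(Rational(1, 3), Add(3, 6))), Rational(1, 22919)) = Mul(Add(Rational(-148, 3), Mul(Rational(1, 3), 9)), Rational(1, 22919)) = Mul(Add(Rational(-148, 3), 3), Rational(1, 22919)) = Mul(Rational(-139, 3), Rational(1, 22919)) = Rational(-139, 68757)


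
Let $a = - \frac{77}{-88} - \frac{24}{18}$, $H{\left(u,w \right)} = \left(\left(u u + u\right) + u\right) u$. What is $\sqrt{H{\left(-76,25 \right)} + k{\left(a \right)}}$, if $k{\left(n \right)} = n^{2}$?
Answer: $\frac{i \sqrt{246196103}}{24} \approx 653.78 i$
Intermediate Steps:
$H{\left(u,w \right)} = u \left(u^{2} + 2 u\right)$ ($H{\left(u,w \right)} = \left(\left(u^{2} + u\right) + u\right) u = \left(\left(u + u^{2}\right) + u\right) u = \left(u^{2} + 2 u\right) u = u \left(u^{2} + 2 u\right)$)
$a = - \frac{11}{24}$ ($a = \left(-77\right) \left(- \frac{1}{88}\right) - \frac{4}{3} = \frac{7}{8} - \frac{4}{3} = - \frac{11}{24} \approx -0.45833$)
$\sqrt{H{\left(-76,25 \right)} + k{\left(a \right)}} = \sqrt{\left(-76\right)^{2} \left(2 - 76\right) + \left(- \frac{11}{24}\right)^{2}} = \sqrt{5776 \left(-74\right) + \frac{121}{576}} = \sqrt{-427424 + \frac{121}{576}} = \sqrt{- \frac{246196103}{576}} = \frac{i \sqrt{246196103}}{24}$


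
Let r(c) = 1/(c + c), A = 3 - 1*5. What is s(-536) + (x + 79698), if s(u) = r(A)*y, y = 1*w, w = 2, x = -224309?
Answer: -289223/2 ≈ -1.4461e+5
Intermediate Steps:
y = 2 (y = 1*2 = 2)
A = -2 (A = 3 - 5 = -2)
r(c) = 1/(2*c)
s(u) = -½ (s(u) = ((½)/(-2))*2 = ((½)*(-½))*2 = -¼*2 = -½)
s(-536) + (x + 79698) = -½ + (-224309 + 79698) = -½ - 144611 = -289223/2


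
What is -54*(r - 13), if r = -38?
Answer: 2754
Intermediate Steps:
-54*(r - 13) = -54*(-38 - 13) = -54*(-51) = 2754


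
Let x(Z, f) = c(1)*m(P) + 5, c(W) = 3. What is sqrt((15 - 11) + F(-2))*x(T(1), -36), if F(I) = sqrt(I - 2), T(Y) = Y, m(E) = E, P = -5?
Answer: -10*sqrt(4 + 2*I) ≈ -20.582 - 4.8587*I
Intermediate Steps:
x(Z, f) = -10 (x(Z, f) = 3*(-5) + 5 = -15 + 5 = -10)
F(I) = sqrt(-2 + I)
sqrt((15 - 11) + F(-2))*x(T(1), -36) = sqrt((15 - 11) + sqrt(-2 - 2))*(-10) = sqrt(4 + sqrt(-4))*(-10) = sqrt(4 + 2*I)*(-10) = -10*sqrt(4 + 2*I)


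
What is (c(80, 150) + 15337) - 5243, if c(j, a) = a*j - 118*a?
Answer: 4394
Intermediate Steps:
c(j, a) = -118*a + a*j
(c(80, 150) + 15337) - 5243 = (150*(-118 + 80) + 15337) - 5243 = (150*(-38) + 15337) - 5243 = (-5700 + 15337) - 5243 = 9637 - 5243 = 4394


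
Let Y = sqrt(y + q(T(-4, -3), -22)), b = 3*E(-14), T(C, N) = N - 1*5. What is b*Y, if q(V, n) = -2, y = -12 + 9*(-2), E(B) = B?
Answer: -168*I*sqrt(2) ≈ -237.59*I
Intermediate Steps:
T(C, N) = -5 + N (T(C, N) = N - 5 = -5 + N)
y = -30 (y = -12 - 18 = -30)
b = -42 (b = 3*(-14) = -42)
Y = 4*I*sqrt(2) (Y = sqrt(-30 - 2) = sqrt(-32) = 4*I*sqrt(2) ≈ 5.6569*I)
b*Y = -168*I*sqrt(2)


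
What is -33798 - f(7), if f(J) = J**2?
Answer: -33847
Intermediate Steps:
-33798 - f(7) = -33798 - 1*7**2 = -33798 - 1*49 = -33798 - 49 = -33847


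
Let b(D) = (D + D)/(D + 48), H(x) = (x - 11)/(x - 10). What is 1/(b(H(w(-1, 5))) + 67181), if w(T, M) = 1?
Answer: 221/14847011 ≈ 1.4885e-5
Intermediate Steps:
H(x) = (-11 + x)/(-10 + x)
b(D) = 2*D/(48 + D) (b(D) = (2*D)/(48 + D) = 2*D/(48 + D))
1/(b(H(w(-1, 5))) + 67181) = 1/(2*((-11 + 1)/(-10 + 1))/(48 + (-11 + 1)/(-10 + 1)) + 67181) = 1/(2*(-10/(-9))/(48 - 10/(-9)) + 67181) = 1/(2*(-⅑*(-10))/(48 - ⅑*(-10)) + 67181) = 1/(2*(10/9)/(48 + 10/9) + 67181) = 1/(2*(10/9)/(442/9) + 67181) = 1/(2*(10/9)*(9/442) + 67181) = 1/(10/221 + 67181) = 1/(14847011/221) = 221/14847011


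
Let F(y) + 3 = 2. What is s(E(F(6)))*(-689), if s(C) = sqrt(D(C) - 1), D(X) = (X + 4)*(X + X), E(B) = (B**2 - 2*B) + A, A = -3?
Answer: -689*I ≈ -689.0*I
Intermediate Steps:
F(y) = -1 (F(y) = -3 + 2 = -1)
E(B) = -3 + B**2 - 2*B (E(B) = (B**2 - 2*B) - 3 = -3 + B**2 - 2*B)
D(X) = 2*X*(4 + X) (D(X) = (4 + X)*(2*X) = 2*X*(4 + X))
s(C) = sqrt(-1 + 2*C*(4 + C)) (s(C) = sqrt(2*C*(4 + C) - 1) = sqrt(-1 + 2*C*(4 + C)))
s(E(F(6)))*(-689) = sqrt(-1 + 2*(-3 + (-1)**2 - 2*(-1))*(4 + (-3 + (-1)**2 - 2*(-1))))*(-689) = sqrt(-1 + 2*(-3 + 1 + 2)*(4 + (-3 + 1 + 2)))*(-689) = sqrt(-1 + 2*0*(4 + 0))*(-689) = sqrt(-1 + 2*0*4)*(-689) = sqrt(-1 + 0)*(-689) = sqrt(-1)*(-689) = I*(-689) = -689*I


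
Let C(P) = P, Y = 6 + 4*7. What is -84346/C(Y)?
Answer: -42173/17 ≈ -2480.8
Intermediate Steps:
Y = 34 (Y = 6 + 28 = 34)
-84346/C(Y) = -84346/34 = -84346*1/34 = -42173/17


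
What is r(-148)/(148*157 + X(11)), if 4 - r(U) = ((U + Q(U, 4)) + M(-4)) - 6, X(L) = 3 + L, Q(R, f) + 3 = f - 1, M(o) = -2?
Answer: 16/2325 ≈ 0.0068817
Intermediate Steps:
Q(R, f) = -4 + f (Q(R, f) = -3 + (f - 1) = -3 + (-1 + f) = -4 + f)
r(U) = 12 - U (r(U) = 4 - (((U + (-4 + 4)) - 2) - 6) = 4 - (((U + 0) - 2) - 6) = 4 - ((U - 2) - 6) = 4 - ((-2 + U) - 6) = 4 - (-8 + U) = 4 + (8 - U) = 12 - U)
r(-148)/(148*157 + X(11)) = (12 - 1*(-148))/(148*157 + (3 + 11)) = (12 + 148)/(23236 + 14) = 160/23250 = 160*(1/23250) = 16/2325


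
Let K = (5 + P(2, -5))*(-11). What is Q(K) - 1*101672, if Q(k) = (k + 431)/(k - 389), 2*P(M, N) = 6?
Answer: -48497887/477 ≈ -1.0167e+5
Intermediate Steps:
P(M, N) = 3 (P(M, N) = (1/2)*6 = 3)
K = -88 (K = (5 + 3)*(-11) = 8*(-11) = -88)
Q(k) = (431 + k)/(-389 + k)
Q(K) - 1*101672 = (431 - 88)/(-389 - 88) - 1*101672 = 343/(-477) - 101672 = -1/477*343 - 101672 = -343/477 - 101672 = -48497887/477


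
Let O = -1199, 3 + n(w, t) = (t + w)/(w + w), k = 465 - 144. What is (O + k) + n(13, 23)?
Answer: -11435/13 ≈ -879.62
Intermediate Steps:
k = 321
n(w, t) = -3 + (t + w)/(2*w) (n(w, t) = -3 + (t + w)/(w + w) = -3 + (t + w)/((2*w)) = -3 + (t + w)*(1/(2*w)) = -3 + (t + w)/(2*w))
(O + k) + n(13, 23) = (-1199 + 321) + (½)*(23 - 5*13)/13 = -878 + (½)*(1/13)*(23 - 65) = -878 + (½)*(1/13)*(-42) = -878 - 21/13 = -11435/13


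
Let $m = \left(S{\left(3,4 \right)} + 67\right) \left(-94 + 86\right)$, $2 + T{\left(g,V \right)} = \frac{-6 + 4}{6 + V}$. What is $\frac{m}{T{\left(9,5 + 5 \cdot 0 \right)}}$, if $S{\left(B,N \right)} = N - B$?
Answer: $\frac{748}{3} \approx 249.33$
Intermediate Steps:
$T{\left(g,V \right)} = -2 - \frac{2}{6 + V}$ ($T{\left(g,V \right)} = -2 + \frac{-6 + 4}{6 + V} = -2 - \frac{2}{6 + V}$)
$m = -544$ ($m = \left(\left(4 - 3\right) + 67\right) \left(-94 + 86\right) = \left(\left(4 - 3\right) + 67\right) \left(-8\right) = \left(1 + 67\right) \left(-8\right) = 68 \left(-8\right) = -544$)
$\frac{m}{T{\left(9,5 + 5 \cdot 0 \right)}} = - \frac{544}{2 \frac{1}{6 + \left(5 + 5 \cdot 0\right)} \left(-7 - \left(5 + 5 \cdot 0\right)\right)} = - \frac{544}{2 \frac{1}{6 + \left(5 + 0\right)} \left(-7 - \left(5 + 0\right)\right)} = - \frac{544}{2 \frac{1}{6 + 5} \left(-7 - 5\right)} = - \frac{544}{2 \cdot \frac{1}{11} \left(-7 - 5\right)} = - \frac{544}{2 \cdot \frac{1}{11} \left(-12\right)} = - \frac{544}{- \frac{24}{11}} = \left(-544\right) \left(- \frac{11}{24}\right) = \frac{748}{3}$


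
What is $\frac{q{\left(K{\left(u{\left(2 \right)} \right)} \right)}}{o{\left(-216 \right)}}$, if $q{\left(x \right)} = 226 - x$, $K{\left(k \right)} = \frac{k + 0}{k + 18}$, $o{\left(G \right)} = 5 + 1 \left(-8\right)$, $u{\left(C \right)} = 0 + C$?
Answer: $- \frac{753}{10} \approx -75.3$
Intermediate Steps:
$u{\left(C \right)} = C$
$o{\left(G \right)} = -3$ ($o{\left(G \right)} = 5 - 8 = -3$)
$K{\left(k \right)} = \frac{k}{18 + k}$
$\frac{q{\left(K{\left(u{\left(2 \right)} \right)} \right)}}{o{\left(-216 \right)}} = \frac{226 - \frac{2}{18 + 2}}{-3} = \left(226 - \frac{2}{20}\right) \left(- \frac{1}{3}\right) = \left(226 - 2 \cdot \frac{1}{20}\right) \left(- \frac{1}{3}\right) = \left(226 - \frac{1}{10}\right) \left(- \frac{1}{3}\right) = \frac{2259}{10} \left(- \frac{1}{3}\right) = - \frac{753}{10}$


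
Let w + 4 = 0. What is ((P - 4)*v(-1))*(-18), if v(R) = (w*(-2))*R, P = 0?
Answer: -576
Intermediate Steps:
w = -4 (w = -4 + 0 = -4)
v(R) = 8*R (v(R) = (-4*(-2))*R = 8*R)
((P - 4)*v(-1))*(-18) = ((0 - 4)*(8*(-1)))*(-18) = -4*(-8)*(-18) = 32*(-18) = -576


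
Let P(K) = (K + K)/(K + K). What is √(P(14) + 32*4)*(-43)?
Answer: -43*√129 ≈ -488.39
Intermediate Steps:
P(K) = 1 (P(K) = (2*K)/((2*K)) = (2*K)*(1/(2*K)) = 1)
√(P(14) + 32*4)*(-43) = √(1 + 32*4)*(-43) = √(1 + 128)*(-43) = √129*(-43) = -43*√129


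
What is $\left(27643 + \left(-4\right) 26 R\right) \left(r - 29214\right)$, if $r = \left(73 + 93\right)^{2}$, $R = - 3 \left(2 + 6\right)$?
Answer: $-49970462$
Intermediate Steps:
$R = -24$ ($R = \left(-3\right) 8 = -24$)
$r = 27556$ ($r = 166^{2} = 27556$)
$\left(27643 + \left(-4\right) 26 R\right) \left(r - 29214\right) = \left(27643 + \left(-4\right) 26 \left(-24\right)\right) \left(27556 - 29214\right) = \left(27643 - -2496\right) \left(-1658\right) = \left(27643 + 2496\right) \left(-1658\right) = 30139 \left(-1658\right) = -49970462$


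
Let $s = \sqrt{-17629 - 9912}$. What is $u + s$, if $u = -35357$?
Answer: $-35357 + i \sqrt{27541} \approx -35357.0 + 165.95 i$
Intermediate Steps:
$s = i \sqrt{27541}$ ($s = \sqrt{-27541} = i \sqrt{27541} \approx 165.95 i$)
$u + s = -35357 + i \sqrt{27541}$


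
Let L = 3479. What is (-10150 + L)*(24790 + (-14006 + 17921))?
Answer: -191491055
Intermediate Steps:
(-10150 + L)*(24790 + (-14006 + 17921)) = (-10150 + 3479)*(24790 + (-14006 + 17921)) = -6671*(24790 + 3915) = -6671*28705 = -191491055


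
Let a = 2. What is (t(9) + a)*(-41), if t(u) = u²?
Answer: -3403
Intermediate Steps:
(t(9) + a)*(-41) = (9² + 2)*(-41) = (81 + 2)*(-41) = 83*(-41) = -3403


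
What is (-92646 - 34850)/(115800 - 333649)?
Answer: 127496/217849 ≈ 0.58525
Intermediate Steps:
(-92646 - 34850)/(115800 - 333649) = -127496/(-217849) = -127496*(-1/217849) = 127496/217849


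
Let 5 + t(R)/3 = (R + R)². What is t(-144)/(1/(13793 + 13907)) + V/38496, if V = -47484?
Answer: 22110276723243/3208 ≈ 6.8922e+9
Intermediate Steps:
t(R) = -15 + 12*R² (t(R) = -15 + 3*(R + R)² = -15 + 3*(2*R)² = -15 + 3*(4*R²) = -15 + 12*R²)
t(-144)/(1/(13793 + 13907)) + V/38496 = (-15 + 12*(-144)²)/(1/(13793 + 13907)) - 47484/38496 = (-15 + 12*20736)/(1/27700) - 47484*1/38496 = (-15 + 248832)/(1/27700) - 3957/3208 = 248817*27700 - 3957/3208 = 6892230900 - 3957/3208 = 22110276723243/3208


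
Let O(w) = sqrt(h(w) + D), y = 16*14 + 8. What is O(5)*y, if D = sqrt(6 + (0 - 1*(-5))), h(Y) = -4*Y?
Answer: 232*sqrt(-20 + sqrt(11)) ≈ 947.61*I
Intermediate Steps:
D = sqrt(11) (D = sqrt(6 + (0 + 5)) = sqrt(6 + 5) = sqrt(11) ≈ 3.3166)
y = 232 (y = 224 + 8 = 232)
O(w) = sqrt(sqrt(11) - 4*w) (O(w) = sqrt(-4*w + sqrt(11)) = sqrt(sqrt(11) - 4*w))
O(5)*y = sqrt(sqrt(11) - 4*5)*232 = sqrt(sqrt(11) - 20)*232 = sqrt(-20 + sqrt(11))*232 = 232*sqrt(-20 + sqrt(11))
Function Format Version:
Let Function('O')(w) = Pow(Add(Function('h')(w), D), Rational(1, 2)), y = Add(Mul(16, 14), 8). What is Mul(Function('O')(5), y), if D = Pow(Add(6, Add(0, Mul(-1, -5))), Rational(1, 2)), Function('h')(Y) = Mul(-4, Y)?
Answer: Mul(232, Pow(Add(-20, Pow(11, Rational(1, 2))), Rational(1, 2))) ≈ Mul(947.61, I)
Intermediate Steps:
D = Pow(11, Rational(1, 2)) (D = Pow(Add(6, Add(0, 5)), Rational(1, 2)) = Pow(Add(6, 5), Rational(1, 2)) = Pow(11, Rational(1, 2)) ≈ 3.3166)
y = 232 (y = Add(224, 8) = 232)
Function('O')(w) = Pow(Add(Pow(11, Rational(1, 2)), Mul(-4, w)), Rational(1, 2)) (Function('O')(w) = Pow(Add(Mul(-4, w), Pow(11, Rational(1, 2))), Rational(1, 2)) = Pow(Add(Pow(11, Rational(1, 2)), Mul(-4, w)), Rational(1, 2)))
Mul(Function('O')(5), y) = Mul(Pow(Add(Pow(11, Rational(1, 2)), Mul(-4, 5)), Rational(1, 2)), 232) = Mul(Pow(Add(Pow(11, Rational(1, 2)), -20), Rational(1, 2)), 232) = Mul(Pow(Add(-20, Pow(11, Rational(1, 2))), Rational(1, 2)), 232) = Mul(232, Pow(Add(-20, Pow(11, Rational(1, 2))), Rational(1, 2)))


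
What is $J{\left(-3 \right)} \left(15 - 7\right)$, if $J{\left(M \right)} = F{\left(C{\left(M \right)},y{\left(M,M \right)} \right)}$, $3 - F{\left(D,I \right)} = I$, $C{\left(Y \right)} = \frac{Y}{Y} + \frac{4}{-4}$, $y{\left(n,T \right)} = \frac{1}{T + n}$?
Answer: $\frac{76}{3} \approx 25.333$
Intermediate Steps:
$C{\left(Y \right)} = 0$ ($C{\left(Y \right)} = 1 + 4 \left(- \frac{1}{4}\right) = 1 - 1 = 0$)
$F{\left(D,I \right)} = 3 - I$
$J{\left(M \right)} = 3 - \frac{1}{2 M}$ ($J{\left(M \right)} = 3 - \frac{1}{M + M} = 3 - \frac{1}{2 M}$)
$J{\left(-3 \right)} \left(15 - 7\right) = \left(3 - \frac{1}{2 \left(-3\right)}\right) \left(15 - 7\right) = \left(3 - - \frac{1}{6}\right) 8 = \left(3 + \frac{1}{6}\right) 8 = \frac{19}{6} \cdot 8 = \frac{76}{3}$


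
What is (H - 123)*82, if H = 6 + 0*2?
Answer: -9594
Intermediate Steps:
H = 6 (H = 6 + 0 = 6)
(H - 123)*82 = (6 - 123)*82 = -117*82 = -9594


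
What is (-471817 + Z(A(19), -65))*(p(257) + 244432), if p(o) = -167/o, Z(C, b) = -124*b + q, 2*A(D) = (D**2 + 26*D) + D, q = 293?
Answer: -29114278740648/257 ≈ -1.1329e+11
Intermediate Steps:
A(D) = D**2/2 + 27*D/2 (A(D) = ((D**2 + 26*D) + D)/2 = (D**2 + 27*D)/2 = D**2/2 + 27*D/2)
Z(C, b) = 293 - 124*b (Z(C, b) = -124*b + 293 = 293 - 124*b)
(-471817 + Z(A(19), -65))*(p(257) + 244432) = (-471817 + (293 - 124*(-65)))*(-167/257 + 244432) = (-471817 + (293 + 8060))*(-167*1/257 + 244432) = (-471817 + 8353)*(-167/257 + 244432) = -463464*62818857/257 = -29114278740648/257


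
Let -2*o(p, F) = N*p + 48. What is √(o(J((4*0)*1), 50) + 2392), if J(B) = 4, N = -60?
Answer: 2*√622 ≈ 49.880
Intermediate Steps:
o(p, F) = -24 + 30*p (o(p, F) = -(-60*p + 48)/2 = -(48 - 60*p)/2 = -24 + 30*p)
√(o(J((4*0)*1), 50) + 2392) = √((-24 + 30*4) + 2392) = √((-24 + 120) + 2392) = √(96 + 2392) = √2488 = 2*√622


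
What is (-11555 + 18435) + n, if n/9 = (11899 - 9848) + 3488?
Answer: 56731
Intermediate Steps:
n = 49851 (n = 9*((11899 - 9848) + 3488) = 9*(2051 + 3488) = 9*5539 = 49851)
(-11555 + 18435) + n = (-11555 + 18435) + 49851 = 6880 + 49851 = 56731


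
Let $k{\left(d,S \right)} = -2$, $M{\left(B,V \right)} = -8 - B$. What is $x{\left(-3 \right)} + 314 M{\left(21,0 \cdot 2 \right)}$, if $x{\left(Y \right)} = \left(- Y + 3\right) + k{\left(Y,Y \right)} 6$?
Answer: $-9112$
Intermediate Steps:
$x{\left(Y \right)} = -9 - Y$ ($x{\left(Y \right)} = \left(- Y + 3\right) - 12 = \left(3 - Y\right) - 12 = -9 - Y$)
$x{\left(-3 \right)} + 314 M{\left(21,0 \cdot 2 \right)} = \left(-9 - -3\right) + 314 \left(-8 - 21\right) = \left(-9 + 3\right) + 314 \left(-8 - 21\right) = -6 + 314 \left(-29\right) = -6 - 9106 = -9112$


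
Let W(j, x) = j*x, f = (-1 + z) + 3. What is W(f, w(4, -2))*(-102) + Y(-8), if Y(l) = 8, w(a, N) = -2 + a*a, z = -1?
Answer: -1420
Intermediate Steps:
f = 1 (f = (-1 - 1) + 3 = -2 + 3 = 1)
w(a, N) = -2 + a²
W(f, w(4, -2))*(-102) + Y(-8) = (1*(-2 + 4²))*(-102) + 8 = (1*(-2 + 16))*(-102) + 8 = (1*14)*(-102) + 8 = 14*(-102) + 8 = -1428 + 8 = -1420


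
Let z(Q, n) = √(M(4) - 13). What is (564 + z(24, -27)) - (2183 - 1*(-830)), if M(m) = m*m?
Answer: -2449 + √3 ≈ -2447.3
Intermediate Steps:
M(m) = m²
z(Q, n) = √3 (z(Q, n) = √(4² - 13) = √(16 - 13) = √3)
(564 + z(24, -27)) - (2183 - 1*(-830)) = (564 + √3) - (2183 - 1*(-830)) = (564 + √3) - (2183 + 830) = (564 + √3) - 1*3013 = (564 + √3) - 3013 = -2449 + √3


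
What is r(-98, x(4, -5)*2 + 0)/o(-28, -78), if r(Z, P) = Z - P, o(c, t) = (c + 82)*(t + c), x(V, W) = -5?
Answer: 22/1431 ≈ 0.015374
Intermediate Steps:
o(c, t) = (82 + c)*(c + t)
r(-98, x(4, -5)*2 + 0)/o(-28, -78) = (-98 - (-5*2 + 0))/((-28)**2 + 82*(-28) + 82*(-78) - 28*(-78)) = (-98 - (-10 + 0))/(784 - 2296 - 6396 + 2184) = (-98 - 1*(-10))/(-5724) = (-98 + 10)*(-1/5724) = -88*(-1/5724) = 22/1431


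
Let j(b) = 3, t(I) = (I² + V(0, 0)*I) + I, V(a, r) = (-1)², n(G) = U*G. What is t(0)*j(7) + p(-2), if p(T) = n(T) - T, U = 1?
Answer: 0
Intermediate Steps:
n(G) = G (n(G) = 1*G = G)
V(a, r) = 1
t(I) = I² + 2*I (t(I) = (I² + 1*I) + I = (I² + I) + I = (I + I²) + I = I² + 2*I)
p(T) = 0 (p(T) = T - T = 0)
t(0)*j(7) + p(-2) = (0*(2 + 0))*3 + 0 = (0*2)*3 + 0 = 0*3 + 0 = 0 + 0 = 0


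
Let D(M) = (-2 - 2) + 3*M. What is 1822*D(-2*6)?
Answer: -72880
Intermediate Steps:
D(M) = -4 + 3*M
1822*D(-2*6) = 1822*(-4 + 3*(-2*6)) = 1822*(-4 + 3*(-12)) = 1822*(-4 - 36) = 1822*(-40) = -72880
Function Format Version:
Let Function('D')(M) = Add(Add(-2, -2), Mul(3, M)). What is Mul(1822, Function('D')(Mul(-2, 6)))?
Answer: -72880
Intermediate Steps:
Function('D')(M) = Add(-4, Mul(3, M))
Mul(1822, Function('D')(Mul(-2, 6))) = Mul(1822, Add(-4, Mul(3, Mul(-2, 6)))) = Mul(1822, Add(-4, Mul(3, -12))) = Mul(1822, Add(-4, -36)) = Mul(1822, -40) = -72880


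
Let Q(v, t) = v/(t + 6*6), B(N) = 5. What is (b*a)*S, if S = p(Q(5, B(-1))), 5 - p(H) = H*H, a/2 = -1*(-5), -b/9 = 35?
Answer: -26397000/1681 ≈ -15703.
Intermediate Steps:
b = -315 (b = -9*35 = -315)
a = 10 (a = 2*(-1*(-5)) = 2*5 = 10)
Q(v, t) = v/(36 + t) (Q(v, t) = v/(t + 36) = v/(36 + t))
p(H) = 5 - H² (p(H) = 5 - H*H = 5 - H²)
S = 8380/1681 (S = 5 - (5/(36 + 5))² = 5 - (5/41)² = 5 - 1*25/1681 = 5 - 25/1681 = 8380/1681 ≈ 4.9851)
(b*a)*S = -315*10*(8380/1681) = -3150*8380/1681 = -26397000/1681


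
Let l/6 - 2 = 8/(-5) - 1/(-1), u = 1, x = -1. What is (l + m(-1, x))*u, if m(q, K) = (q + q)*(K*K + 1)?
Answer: 22/5 ≈ 4.4000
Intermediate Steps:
m(q, K) = 2*q*(1 + K**2) (m(q, K) = (2*q)*(K**2 + 1) = (2*q)*(1 + K**2) = 2*q*(1 + K**2))
l = 42/5 (l = 12 + 6*(8/(-5) - 1/(-1)) = 12 + 6*(8*(-1/5) - 1*(-1)) = 12 + 6*(-8/5 + 1) = 12 + 6*(-3/5) = 12 - 18/5 = 42/5 ≈ 8.4000)
(l + m(-1, x))*u = (42/5 + 2*(-1)*(1 + (-1)**2))*1 = (42/5 + 2*(-1)*(1 + 1))*1 = (42/5 + 2*(-1)*2)*1 = (42/5 - 4)*1 = (22/5)*1 = 22/5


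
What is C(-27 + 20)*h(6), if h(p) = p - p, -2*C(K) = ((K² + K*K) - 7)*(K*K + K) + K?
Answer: 0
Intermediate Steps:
C(K) = -K/2 - (-7 + 2*K²)*(K + K²)/2 (C(K) = -(((K² + K*K) - 7)*(K*K + K) + K)/2 = -(((K² + K²) - 7)*(K² + K) + K)/2 = -((2*K² - 7)*(K + K²) + K)/2 = -((-7 + 2*K²)*(K + K²) + K)/2 = -(K + (-7 + 2*K²)*(K + K²))/2 = -K/2 - (-7 + 2*K²)*(K + K²)/2)
h(p) = 0
C(-27 + 20)*h(6) = ((-27 + 20)*(3 - (-27 + 20)² - (-27 + 20)³ + 7*(-27 + 20)/2))*0 = -7*(3 - 1*(-7)² - 1*(-7)³ + (7/2)*(-7))*0 = -7*(3 - 1*49 - 1*(-343) - 49/2)*0 = -7*(3 - 49 + 343 - 49/2)*0 = -7*545/2*0 = -3815/2*0 = 0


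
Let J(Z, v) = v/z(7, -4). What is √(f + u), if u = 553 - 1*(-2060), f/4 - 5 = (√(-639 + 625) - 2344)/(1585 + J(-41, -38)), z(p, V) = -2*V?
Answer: √(2142133881 + 2064*I*√14)/903 ≈ 51.255 + 9.2392e-5*I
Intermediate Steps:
J(Z, v) = v/8 (J(Z, v) = v/((-2*(-4))) = v/8)
f = 88916/6321 + 16*I*√14/6321 (f = 20 + 4*((√(-639 + 625) - 2344)/(1585 + (⅛)*(-38))) = 20 + 4*((√(-14) - 2344)/(1585 - 19/4)) = 20 + 4*((I*√14 - 2344)/(6321/4)) = 20 + 4*((-2344 + I*√14)*(4/6321)) = 20 + 4*(-9376/6321 + 4*I*√14/6321) = 20 + (-37504/6321 + 16*I*√14/6321) = 88916/6321 + 16*I*√14/6321 ≈ 14.067 + 0.0094711*I)
u = 2613 (u = 553 + 2060 = 2613)
√(f + u) = √((88916/6321 + 16*I*√14/6321) + 2613) = √(16605689/6321 + 16*I*√14/6321)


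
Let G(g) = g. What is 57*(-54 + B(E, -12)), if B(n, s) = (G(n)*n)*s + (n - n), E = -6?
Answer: -27702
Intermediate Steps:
B(n, s) = s*n**2 (B(n, s) = (n*n)*s + (n - n) = n**2*s + 0 = s*n**2 + 0 = s*n**2)
57*(-54 + B(E, -12)) = 57*(-54 - 12*(-6)**2) = 57*(-54 - 12*36) = 57*(-54 - 432) = 57*(-486) = -27702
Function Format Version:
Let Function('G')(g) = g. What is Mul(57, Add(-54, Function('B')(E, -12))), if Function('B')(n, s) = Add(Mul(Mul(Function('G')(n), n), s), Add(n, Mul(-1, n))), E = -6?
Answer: -27702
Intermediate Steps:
Function('B')(n, s) = Mul(s, Pow(n, 2)) (Function('B')(n, s) = Add(Mul(Mul(n, n), s), Add(n, Mul(-1, n))) = Add(Mul(Pow(n, 2), s), 0) = Add(Mul(s, Pow(n, 2)), 0) = Mul(s, Pow(n, 2)))
Mul(57, Add(-54, Function('B')(E, -12))) = Mul(57, Add(-54, Mul(-12, Pow(-6, 2)))) = Mul(57, Add(-54, Mul(-12, 36))) = Mul(57, Add(-54, -432)) = Mul(57, -486) = -27702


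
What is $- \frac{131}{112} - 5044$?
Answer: $- \frac{565059}{112} \approx -5045.2$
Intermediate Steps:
$- \frac{131}{112} - 5044 = - \frac{565059}{112}$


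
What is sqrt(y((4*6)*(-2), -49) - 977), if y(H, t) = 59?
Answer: 3*I*sqrt(102) ≈ 30.299*I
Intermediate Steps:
sqrt(y((4*6)*(-2), -49) - 977) = sqrt(59 - 977) = sqrt(-918) = 3*I*sqrt(102)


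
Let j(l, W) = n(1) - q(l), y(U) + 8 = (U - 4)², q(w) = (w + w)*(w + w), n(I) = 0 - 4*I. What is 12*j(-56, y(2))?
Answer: -150576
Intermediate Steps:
n(I) = -4*I
q(w) = 4*w² (q(w) = (2*w)*(2*w) = 4*w²)
y(U) = -8 + (-4 + U)² (y(U) = -8 + (U - 4)² = -8 + (-4 + U)²)
j(l, W) = -4 - 4*l² (j(l, W) = -4*1 - 4*l² = -4 - 4*l²)
12*j(-56, y(2)) = 12*(-4 - 4*(-56)²) = 12*(-4 - 4*3136) = 12*(-4 - 12544) = 12*(-12548) = -150576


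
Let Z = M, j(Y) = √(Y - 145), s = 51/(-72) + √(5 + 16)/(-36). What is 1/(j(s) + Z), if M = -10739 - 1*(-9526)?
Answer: -1/(1213 - I*√(3497/24 + √21/36)) ≈ -0.00082432 - 8.2067e-6*I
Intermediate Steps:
s = -17/24 - √21/36 (s = 51*(-1/72) + √21*(-1/36) = -17/24 - √21/36 ≈ -0.83563)
j(Y) = √(-145 + Y)
M = -1213 (M = -10739 + 9526 = -1213)
Z = -1213
1/(j(s) + Z) = 1/(√(-145 + (-17/24 - √21/36)) - 1213) = 1/(√(-3497/24 - √21/36) - 1213) = 1/(-1213 + √(-3497/24 - √21/36))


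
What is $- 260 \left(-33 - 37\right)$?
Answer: $18200$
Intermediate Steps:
$- 260 \left(-33 - 37\right) = \left(-260\right) \left(-70\right) = 18200$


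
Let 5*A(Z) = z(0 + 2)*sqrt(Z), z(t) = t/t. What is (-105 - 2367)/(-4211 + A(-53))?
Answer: 43373300/73885513 + 2060*I*sqrt(53)/73885513 ≈ 0.58703 + 0.00020298*I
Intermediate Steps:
z(t) = 1
A(Z) = sqrt(Z)/5 (A(Z) = (1*sqrt(Z))/5 = sqrt(Z)/5)
(-105 - 2367)/(-4211 + A(-53)) = (-105 - 2367)/(-4211 + sqrt(-53)/5) = -2472/(-4211 + (I*sqrt(53))/5) = -2472/(-4211 + I*sqrt(53)/5)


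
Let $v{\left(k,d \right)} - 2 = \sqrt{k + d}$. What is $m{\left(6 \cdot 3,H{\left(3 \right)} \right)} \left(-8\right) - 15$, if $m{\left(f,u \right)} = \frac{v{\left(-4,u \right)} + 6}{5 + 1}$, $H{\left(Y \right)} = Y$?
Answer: $- \frac{77}{3} - \frac{4 i}{3} \approx -25.667 - 1.3333 i$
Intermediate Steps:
$v{\left(k,d \right)} = 2 + \sqrt{d + k}$ ($v{\left(k,d \right)} = 2 + \sqrt{k + d} = 2 + \sqrt{d + k}$)
$m{\left(f,u \right)} = \frac{4}{3} + \frac{\sqrt{-4 + u}}{6}$ ($m{\left(f,u \right)} = \frac{\left(2 + \sqrt{u - 4}\right) + 6}{5 + 1} = \frac{\left(2 + \sqrt{-4 + u}\right) + 6}{6} = \left(8 + \sqrt{-4 + u}\right) \frac{1}{6} = \frac{4}{3} + \frac{\sqrt{-4 + u}}{6}$)
$m{\left(6 \cdot 3,H{\left(3 \right)} \right)} \left(-8\right) - 15 = \left(\frac{4}{3} + \frac{\sqrt{-4 + 3}}{6}\right) \left(-8\right) - 15 = \left(\frac{4}{3} + \frac{\sqrt{-1}}{6}\right) \left(-8\right) - 15 = \left(\frac{4}{3} + \frac{i}{6}\right) \left(-8\right) - 15 = \left(- \frac{32}{3} - \frac{4 i}{3}\right) - 15 = - \frac{77}{3} - \frac{4 i}{3}$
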